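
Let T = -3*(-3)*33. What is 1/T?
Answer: 1/297 ≈ 0.0033670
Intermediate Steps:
T = 297 (T = 9*33 = 297)
1/T = 1/297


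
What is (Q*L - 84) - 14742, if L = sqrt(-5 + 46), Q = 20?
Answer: -14826 + 20*sqrt(41) ≈ -14698.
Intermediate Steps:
L = sqrt(41) ≈ 6.4031
(Q*L - 84) - 14742 = (20*sqrt(41) - 84) - 14742 = (-84 + 20*sqrt(41)) - 14742 = -14826 + 20*sqrt(41)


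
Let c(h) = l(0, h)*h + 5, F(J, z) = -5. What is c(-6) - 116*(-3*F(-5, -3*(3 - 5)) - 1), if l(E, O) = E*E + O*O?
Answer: -1835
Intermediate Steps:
l(E, O) = E**2 + O**2
c(h) = 5 + h**3 (c(h) = (0**2 + h**2)*h + 5 = (0 + h**2)*h + 5 = h**2*h + 5 = h**3 + 5 = 5 + h**3)
c(-6) - 116*(-3*F(-5, -3*(3 - 5)) - 1) = (5 + (-6)**3) - 116*(-3*(-5) - 1) = (5 - 216) - 116*(15 - 1) = -211 - 116*14 = -211 - 1624 = -1835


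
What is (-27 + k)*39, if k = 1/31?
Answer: -32604/31 ≈ -1051.7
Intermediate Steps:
k = 1/31 ≈ 0.032258
(-27 + k)*39 = (-27 + 1/31)*39 = -836/31*39 = -32604/31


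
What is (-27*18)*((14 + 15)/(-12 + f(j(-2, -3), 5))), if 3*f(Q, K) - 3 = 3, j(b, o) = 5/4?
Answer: 7047/5 ≈ 1409.4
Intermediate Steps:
j(b, o) = 5/4 (j(b, o) = 5*(1/4) = 5/4)
f(Q, K) = 2 (f(Q, K) = 1 + (1/3)*3 = 1 + 1 = 2)
(-27*18)*((14 + 15)/(-12 + f(j(-2, -3), 5))) = (-27*18)*((14 + 15)/(-12 + 2)) = -14094/(-10) = -14094*(-1)/10 = -486*(-29/10) = 7047/5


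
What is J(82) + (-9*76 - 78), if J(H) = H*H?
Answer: 5962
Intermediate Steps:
J(H) = H²
J(82) + (-9*76 - 78) = 82² + (-9*76 - 78) = 6724 + (-684 - 78) = 6724 - 762 = 5962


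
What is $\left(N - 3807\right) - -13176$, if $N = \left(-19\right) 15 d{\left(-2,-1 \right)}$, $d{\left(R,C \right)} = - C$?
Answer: $9084$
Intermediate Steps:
$N = -285$ ($N = \left(-19\right) 15 \left(\left(-1\right) \left(-1\right)\right) = \left(-285\right) 1 = -285$)
$\left(N - 3807\right) - -13176 = \left(-285 - 3807\right) - -13176 = -4092 + 13176 = 9084$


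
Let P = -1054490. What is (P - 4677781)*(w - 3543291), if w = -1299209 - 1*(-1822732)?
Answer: 17310128533128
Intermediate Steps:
w = 523523 (w = -1299209 + 1822732 = 523523)
(P - 4677781)*(w - 3543291) = (-1054490 - 4677781)*(523523 - 3543291) = -5732271*(-3019768) = 17310128533128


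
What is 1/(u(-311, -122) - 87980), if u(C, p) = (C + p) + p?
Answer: -1/88535 ≈ -1.1295e-5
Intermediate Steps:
u(C, p) = C + 2*p
1/(u(-311, -122) - 87980) = 1/((-311 + 2*(-122)) - 87980) = 1/((-311 - 244) - 87980) = 1/(-555 - 87980) = 1/(-88535) = -1/88535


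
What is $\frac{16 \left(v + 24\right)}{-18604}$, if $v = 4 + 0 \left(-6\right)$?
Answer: $- \frac{112}{4651} \approx -0.024081$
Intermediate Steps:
$v = 4$ ($v = 4 + 0 = 4$)
$\frac{16 \left(v + 24\right)}{-18604} = \frac{16 \left(4 + 24\right)}{-18604} = 16 \cdot 28 \left(- \frac{1}{18604}\right) = 448 \left(- \frac{1}{18604}\right) = - \frac{112}{4651}$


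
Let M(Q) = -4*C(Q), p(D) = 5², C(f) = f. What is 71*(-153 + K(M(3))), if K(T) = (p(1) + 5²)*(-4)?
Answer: -25063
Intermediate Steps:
p(D) = 25
M(Q) = -4*Q
K(T) = -200 (K(T) = (25 + 5²)*(-4) = (25 + 25)*(-4) = 50*(-4) = -200)
71*(-153 + K(M(3))) = 71*(-153 - 200) = 71*(-353) = -25063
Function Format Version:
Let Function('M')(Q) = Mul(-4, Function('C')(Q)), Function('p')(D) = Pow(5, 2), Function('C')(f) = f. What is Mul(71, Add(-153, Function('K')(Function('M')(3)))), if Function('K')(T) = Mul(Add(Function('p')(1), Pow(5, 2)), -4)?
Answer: -25063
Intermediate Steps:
Function('p')(D) = 25
Function('M')(Q) = Mul(-4, Q)
Function('K')(T) = -200 (Function('K')(T) = Mul(Add(25, Pow(5, 2)), -4) = Mul(Add(25, 25), -4) = Mul(50, -4) = -200)
Mul(71, Add(-153, Function('K')(Function('M')(3)))) = Mul(71, Add(-153, -200)) = Mul(71, -353) = -25063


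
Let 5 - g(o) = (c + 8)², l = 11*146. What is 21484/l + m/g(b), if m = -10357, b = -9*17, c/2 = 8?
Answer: 14450353/458513 ≈ 31.516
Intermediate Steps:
c = 16 (c = 2*8 = 16)
l = 1606
b = -153
g(o) = -571 (g(o) = 5 - (16 + 8)² = 5 - 1*24² = 5 - 1*576 = 5 - 576 = -571)
21484/l + m/g(b) = 21484/1606 - 10357/(-571) = 21484*(1/1606) - 10357*(-1/571) = 10742/803 + 10357/571 = 14450353/458513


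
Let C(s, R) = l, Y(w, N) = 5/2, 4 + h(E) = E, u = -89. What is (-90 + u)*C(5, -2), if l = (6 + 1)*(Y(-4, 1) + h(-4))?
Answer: 13783/2 ≈ 6891.5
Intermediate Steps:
h(E) = -4 + E
Y(w, N) = 5/2 (Y(w, N) = 5*(½) = 5/2)
l = -77/2 (l = (6 + 1)*(5/2 + (-4 - 4)) = 7*(5/2 - 8) = 7*(-11/2) = -77/2 ≈ -38.500)
C(s, R) = -77/2
(-90 + u)*C(5, -2) = (-90 - 89)*(-77/2) = -179*(-77/2) = 13783/2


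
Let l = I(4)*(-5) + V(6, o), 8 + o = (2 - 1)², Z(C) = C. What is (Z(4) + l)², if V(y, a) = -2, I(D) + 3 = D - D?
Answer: 289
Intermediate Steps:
I(D) = -3 (I(D) = -3 + (D - D) = -3 + 0 = -3)
o = -7 (o = -8 + (2 - 1)² = -8 + 1² = -8 + 1 = -7)
l = 13 (l = -3*(-5) - 2 = 15 - 2 = 13)
(Z(4) + l)² = (4 + 13)² = 17² = 289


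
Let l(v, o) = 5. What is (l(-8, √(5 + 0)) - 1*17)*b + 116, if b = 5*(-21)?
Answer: 1376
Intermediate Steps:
b = -105
(l(-8, √(5 + 0)) - 1*17)*b + 116 = (5 - 1*17)*(-105) + 116 = (5 - 17)*(-105) + 116 = -12*(-105) + 116 = 1260 + 116 = 1376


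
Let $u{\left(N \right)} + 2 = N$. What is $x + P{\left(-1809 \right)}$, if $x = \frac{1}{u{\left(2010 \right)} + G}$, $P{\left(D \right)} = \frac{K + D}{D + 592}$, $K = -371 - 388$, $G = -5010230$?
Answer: $\frac{12861112879}{6095006174} \approx 2.1101$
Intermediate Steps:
$u{\left(N \right)} = -2 + N$
$K = -759$
$P{\left(D \right)} = \frac{-759 + D}{592 + D}$ ($P{\left(D \right)} = \frac{-759 + D}{D + 592} = \frac{-759 + D}{592 + D}$)
$x = - \frac{1}{5008222}$ ($x = \frac{1}{\left(-2 + 2010\right) - 5010230} = \frac{1}{2008 - 5010230} = \frac{1}{-5008222} = - \frac{1}{5008222} \approx -1.9967 \cdot 10^{-7}$)
$x + P{\left(-1809 \right)} = - \frac{1}{5008222} + \frac{-759 - 1809}{592 - 1809} = - \frac{1}{5008222} + \frac{1}{-1217} \left(-2568\right) = - \frac{1}{5008222} - - \frac{2568}{1217} = - \frac{1}{5008222} + \frac{2568}{1217} = \frac{12861112879}{6095006174}$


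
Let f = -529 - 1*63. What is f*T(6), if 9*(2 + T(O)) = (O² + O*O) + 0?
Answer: -3552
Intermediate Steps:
T(O) = -2 + 2*O²/9 (T(O) = -2 + ((O² + O*O) + 0)/9 = -2 + ((O² + O²) + 0)/9 = -2 + (2*O² + 0)/9 = -2 + (2*O²)/9 = -2 + 2*O²/9)
f = -592 (f = -529 - 63 = -592)
f*T(6) = -592*(-2 + (2/9)*6²) = -592*(-2 + (2/9)*36) = -592*(-2 + 8) = -592*6 = -3552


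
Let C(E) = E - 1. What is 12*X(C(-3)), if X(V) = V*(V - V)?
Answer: 0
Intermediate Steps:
C(E) = -1 + E
X(V) = 0 (X(V) = V*0 = 0)
12*X(C(-3)) = 12*0 = 0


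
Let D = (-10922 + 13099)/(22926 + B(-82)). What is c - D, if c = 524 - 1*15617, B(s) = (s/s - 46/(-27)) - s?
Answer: -9377173656/621289 ≈ -15093.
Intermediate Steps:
B(s) = 73/27 - s (B(s) = (1 - 46*(-1/27)) - s = (1 + 46/27) - s = 73/27 - s)
c = -15093 (c = 524 - 15617 = -15093)
D = 58779/621289 (D = (-10922 + 13099)/(22926 + (73/27 - 1*(-82))) = 2177/(22926 + (73/27 + 82)) = 2177/(22926 + 2287/27) = 2177/(621289/27) = 2177*(27/621289) = 58779/621289 ≈ 0.094608)
c - D = -15093 - 1*58779/621289 = -15093 - 58779/621289 = -9377173656/621289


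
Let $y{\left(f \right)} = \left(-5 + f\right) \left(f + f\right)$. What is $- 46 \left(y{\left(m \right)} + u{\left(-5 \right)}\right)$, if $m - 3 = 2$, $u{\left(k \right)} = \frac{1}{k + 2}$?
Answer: $\frac{46}{3} \approx 15.333$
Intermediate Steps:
$u{\left(k \right)} = \frac{1}{2 + k}$
$m = 5$ ($m = 3 + 2 = 5$)
$y{\left(f \right)} = 2 f \left(-5 + f\right)$ ($y{\left(f \right)} = \left(-5 + f\right) 2 f = 2 f \left(-5 + f\right)$)
$- 46 \left(y{\left(m \right)} + u{\left(-5 \right)}\right) = - 46 \left(2 \cdot 5 \left(-5 + 5\right) + \frac{1}{2 - 5}\right) = - 46 \left(2 \cdot 5 \cdot 0 + \frac{1}{-3}\right) = - 46 \left(0 - \frac{1}{3}\right) = \left(-46\right) \left(- \frac{1}{3}\right) = \frac{46}{3}$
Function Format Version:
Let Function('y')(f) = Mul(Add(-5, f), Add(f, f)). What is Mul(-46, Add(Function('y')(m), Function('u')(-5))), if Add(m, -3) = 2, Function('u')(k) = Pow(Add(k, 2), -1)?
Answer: Rational(46, 3) ≈ 15.333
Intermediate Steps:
Function('u')(k) = Pow(Add(2, k), -1)
m = 5 (m = Add(3, 2) = 5)
Function('y')(f) = Mul(2, f, Add(-5, f)) (Function('y')(f) = Mul(Add(-5, f), Mul(2, f)) = Mul(2, f, Add(-5, f)))
Mul(-46, Add(Function('y')(m), Function('u')(-5))) = Mul(-46, Add(Mul(2, 5, Add(-5, 5)), Pow(Add(2, -5), -1))) = Mul(-46, Add(Mul(2, 5, 0), Pow(-3, -1))) = Mul(-46, Add(0, Rational(-1, 3))) = Mul(-46, Rational(-1, 3)) = Rational(46, 3)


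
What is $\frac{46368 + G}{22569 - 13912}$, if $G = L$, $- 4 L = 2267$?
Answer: $\frac{16655}{3148} \approx 5.2907$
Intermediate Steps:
$L = - \frac{2267}{4}$ ($L = \left(- \frac{1}{4}\right) 2267 = - \frac{2267}{4} \approx -566.75$)
$G = - \frac{2267}{4} \approx -566.75$
$\frac{46368 + G}{22569 - 13912} = \frac{46368 - \frac{2267}{4}}{22569 - 13912} = \frac{183205}{4 \left(22569 - 13912\right)} = \frac{183205}{4 \cdot 8657} = \frac{183205}{4} \cdot \frac{1}{8657} = \frac{16655}{3148}$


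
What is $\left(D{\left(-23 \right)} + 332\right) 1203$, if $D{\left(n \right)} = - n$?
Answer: $427065$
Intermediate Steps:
$\left(D{\left(-23 \right)} + 332\right) 1203 = \left(\left(-1\right) \left(-23\right) + 332\right) 1203 = \left(23 + 332\right) 1203 = 355 \cdot 1203 = 427065$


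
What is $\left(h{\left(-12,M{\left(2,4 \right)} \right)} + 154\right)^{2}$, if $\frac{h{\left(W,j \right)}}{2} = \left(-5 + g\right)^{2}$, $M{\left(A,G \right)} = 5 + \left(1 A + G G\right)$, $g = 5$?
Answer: $23716$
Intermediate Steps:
$M{\left(A,G \right)} = 5 + A + G^{2}$ ($M{\left(A,G \right)} = 5 + \left(A + G^{2}\right) = 5 + A + G^{2}$)
$h{\left(W,j \right)} = 0$ ($h{\left(W,j \right)} = 2 \left(-5 + 5\right)^{2} = 2 \cdot 0^{2} = 2 \cdot 0 = 0$)
$\left(h{\left(-12,M{\left(2,4 \right)} \right)} + 154\right)^{2} = \left(0 + 154\right)^{2} = 154^{2} = 23716$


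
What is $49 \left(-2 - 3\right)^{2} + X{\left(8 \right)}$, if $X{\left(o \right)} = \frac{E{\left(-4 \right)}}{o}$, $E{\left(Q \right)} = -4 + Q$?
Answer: $1224$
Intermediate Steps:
$X{\left(o \right)} = - \frac{8}{o}$ ($X{\left(o \right)} = \frac{-4 - 4}{o} = - \frac{8}{o}$)
$49 \left(-2 - 3\right)^{2} + X{\left(8 \right)} = 49 \left(-2 - 3\right)^{2} - \frac{8}{8} = 49 \left(-5\right)^{2} - 1 = 49 \cdot 25 - 1 = 1225 - 1 = 1224$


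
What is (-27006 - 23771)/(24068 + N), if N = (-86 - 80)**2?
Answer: -50777/51624 ≈ -0.98359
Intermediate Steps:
N = 27556 (N = (-166)**2 = 27556)
(-27006 - 23771)/(24068 + N) = (-27006 - 23771)/(24068 + 27556) = -50777/51624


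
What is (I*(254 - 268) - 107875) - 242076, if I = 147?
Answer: -352009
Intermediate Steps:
(I*(254 - 268) - 107875) - 242076 = (147*(254 - 268) - 107875) - 242076 = (147*(-14) - 107875) - 242076 = (-2058 - 107875) - 242076 = -109933 - 242076 = -352009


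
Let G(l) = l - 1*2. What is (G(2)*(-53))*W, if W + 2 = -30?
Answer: 0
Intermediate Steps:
W = -32 (W = -2 - 30 = -32)
G(l) = -2 + l (G(l) = l - 2 = -2 + l)
(G(2)*(-53))*W = ((-2 + 2)*(-53))*(-32) = (0*(-53))*(-32) = 0*(-32) = 0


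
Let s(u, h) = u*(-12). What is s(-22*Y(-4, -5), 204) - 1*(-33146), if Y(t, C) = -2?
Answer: 32618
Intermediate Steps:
s(u, h) = -12*u
s(-22*Y(-4, -5), 204) - 1*(-33146) = -(-264)*(-2) - 1*(-33146) = -12*44 + 33146 = -528 + 33146 = 32618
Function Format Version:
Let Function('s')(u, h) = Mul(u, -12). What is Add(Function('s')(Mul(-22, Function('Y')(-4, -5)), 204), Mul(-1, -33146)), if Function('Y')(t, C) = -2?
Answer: 32618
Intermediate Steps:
Function('s')(u, h) = Mul(-12, u)
Add(Function('s')(Mul(-22, Function('Y')(-4, -5)), 204), Mul(-1, -33146)) = Add(Mul(-12, Mul(-22, -2)), Mul(-1, -33146)) = Add(Mul(-12, 44), 33146) = Add(-528, 33146) = 32618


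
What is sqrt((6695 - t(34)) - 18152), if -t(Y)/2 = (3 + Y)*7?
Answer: I*sqrt(10939) ≈ 104.59*I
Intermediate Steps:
t(Y) = -42 - 14*Y (t(Y) = -2*(3 + Y)*7 = -2*(21 + 7*Y) = -42 - 14*Y)
sqrt((6695 - t(34)) - 18152) = sqrt((6695 - (-42 - 14*34)) - 18152) = sqrt((6695 - (-42 - 476)) - 18152) = sqrt((6695 - 1*(-518)) - 18152) = sqrt((6695 + 518) - 18152) = sqrt(7213 - 18152) = sqrt(-10939) = I*sqrt(10939)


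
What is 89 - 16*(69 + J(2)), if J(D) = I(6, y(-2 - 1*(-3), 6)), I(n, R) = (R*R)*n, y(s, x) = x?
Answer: -4471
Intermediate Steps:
I(n, R) = n*R² (I(n, R) = R²*n = n*R²)
J(D) = 216 (J(D) = 6*6² = 6*36 = 216)
89 - 16*(69 + J(2)) = 89 - 16*(69 + 216) = 89 - 16*285 = 89 - 4560 = -4471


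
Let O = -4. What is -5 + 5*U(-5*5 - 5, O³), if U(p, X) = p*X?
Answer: 9595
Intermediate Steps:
U(p, X) = X*p
-5 + 5*U(-5*5 - 5, O³) = -5 + 5*((-4)³*(-5*5 - 5)) = -5 + 5*(-64*(-25 - 5)) = -5 + 5*(-64*(-30)) = -5 + 5*1920 = -5 + 9600 = 9595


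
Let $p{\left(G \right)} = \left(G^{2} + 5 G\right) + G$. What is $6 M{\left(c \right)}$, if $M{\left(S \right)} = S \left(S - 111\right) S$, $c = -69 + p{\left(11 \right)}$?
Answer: $584808$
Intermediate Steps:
$p{\left(G \right)} = G^{2} + 6 G$
$c = 118$ ($c = -69 + 11 \left(6 + 11\right) = -69 + 11 \cdot 17 = -69 + 187 = 118$)
$M{\left(S \right)} = S^{2} \left(-111 + S\right)$ ($M{\left(S \right)} = S \left(-111 + S\right) S = S^{2} \left(-111 + S\right)$)
$6 M{\left(c \right)} = 6 \cdot 118^{2} \left(-111 + 118\right) = 6 \cdot 13924 \cdot 7 = 6 \cdot 97468 = 584808$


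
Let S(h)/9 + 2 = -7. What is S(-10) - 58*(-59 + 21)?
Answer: 2123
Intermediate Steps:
S(h) = -81 (S(h) = -18 + 9*(-7) = -18 - 63 = -81)
S(-10) - 58*(-59 + 21) = -81 - 58*(-59 + 21) = -81 - 58*(-38) = -81 + 2204 = 2123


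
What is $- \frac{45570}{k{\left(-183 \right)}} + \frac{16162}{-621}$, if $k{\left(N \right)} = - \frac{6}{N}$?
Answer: $- \frac{863134747}{621} \approx -1.3899 \cdot 10^{6}$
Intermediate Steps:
$- \frac{45570}{k{\left(-183 \right)}} + \frac{16162}{-621} = - \frac{45570}{\left(-6\right) \frac{1}{-183}} + \frac{16162}{-621} = - \frac{45570}{\left(-6\right) \left(- \frac{1}{183}\right)} + 16162 \left(- \frac{1}{621}\right) = - \frac{45570}{\frac{2}{61}} - \frac{16162}{621} = \left(-45570\right) \frac{61}{2} - \frac{16162}{621} = -1389885 - \frac{16162}{621} = - \frac{863134747}{621}$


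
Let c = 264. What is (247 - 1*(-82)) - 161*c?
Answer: -42175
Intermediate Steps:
(247 - 1*(-82)) - 161*c = (247 - 1*(-82)) - 161*264 = (247 + 82) - 42504 = 329 - 42504 = -42175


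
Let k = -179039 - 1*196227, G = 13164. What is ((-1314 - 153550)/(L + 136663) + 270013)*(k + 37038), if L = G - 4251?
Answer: -1661851891456284/18197 ≈ -9.1326e+10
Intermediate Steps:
k = -375266 (k = -179039 - 196227 = -375266)
L = 8913 (L = 13164 - 4251 = 8913)
((-1314 - 153550)/(L + 136663) + 270013)*(k + 37038) = ((-1314 - 153550)/(8913 + 136663) + 270013)*(-375266 + 37038) = (-154864/145576 + 270013)*(-338228) = (-154864*1/145576 + 270013)*(-338228) = (-19358/18197 + 270013)*(-338228) = (4913407203/18197)*(-338228) = -1661851891456284/18197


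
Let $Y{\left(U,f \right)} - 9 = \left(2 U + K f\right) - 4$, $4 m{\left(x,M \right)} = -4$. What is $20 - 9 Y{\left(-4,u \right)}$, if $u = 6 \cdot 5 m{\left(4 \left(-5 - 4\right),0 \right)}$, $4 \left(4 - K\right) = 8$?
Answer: $587$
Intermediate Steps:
$K = 2$ ($K = 4 - 2 = 2$)
$m{\left(x,M \right)} = -1$ ($m{\left(x,M \right)} = \frac{1}{4} \left(-4\right) = -1$)
$u = -30$ ($u = 6 \cdot 5 \left(-1\right) = 30 \left(-1\right) = -30$)
$Y{\left(U,f \right)} = 5 + 2 U + 2 f$ ($Y{\left(U,f \right)} = 9 - \left(4 - 2 U - 2 f\right) = 9 + \left(-4 + 2 U + 2 f\right) = 5 + 2 U + 2 f$)
$20 - 9 Y{\left(-4,u \right)} = 20 - 9 \left(5 + 2 \left(-4\right) + 2 \left(-30\right)\right) = 20 - 9 \left(5 - 8 - 60\right) = 20 - -567 = 20 + 567 = 587$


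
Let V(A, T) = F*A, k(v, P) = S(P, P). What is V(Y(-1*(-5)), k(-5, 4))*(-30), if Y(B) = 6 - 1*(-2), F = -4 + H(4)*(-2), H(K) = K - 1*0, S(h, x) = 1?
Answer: 2880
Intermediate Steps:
H(K) = K (H(K) = K + 0 = K)
k(v, P) = 1
F = -12 (F = -4 + 4*(-2) = -4 - 8 = -12)
Y(B) = 8 (Y(B) = 6 + 2 = 8)
V(A, T) = -12*A
V(Y(-1*(-5)), k(-5, 4))*(-30) = -12*8*(-30) = -96*(-30) = 2880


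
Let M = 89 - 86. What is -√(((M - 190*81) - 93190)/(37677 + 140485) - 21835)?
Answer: -I*√693099325453214/178162 ≈ -147.77*I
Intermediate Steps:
M = 3
-√(((M - 190*81) - 93190)/(37677 + 140485) - 21835) = -√(((3 - 190*81) - 93190)/(37677 + 140485) - 21835) = -√(((3 - 15390) - 93190)/178162 - 21835) = -√((-15387 - 93190)*(1/178162) - 21835) = -√(-108577*1/178162 - 21835) = -√(-108577/178162 - 21835) = -√(-3890275847/178162) = -I*√693099325453214/178162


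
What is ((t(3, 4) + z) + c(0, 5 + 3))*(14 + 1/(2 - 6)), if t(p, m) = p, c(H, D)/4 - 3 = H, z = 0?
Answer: 825/4 ≈ 206.25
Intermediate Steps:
c(H, D) = 12 + 4*H
((t(3, 4) + z) + c(0, 5 + 3))*(14 + 1/(2 - 6)) = ((3 + 0) + (12 + 4*0))*(14 + 1/(2 - 6)) = (3 + (12 + 0))*(14 + 1/(-4)) = (3 + 12)*(14 - ¼) = 15*(55/4) = 825/4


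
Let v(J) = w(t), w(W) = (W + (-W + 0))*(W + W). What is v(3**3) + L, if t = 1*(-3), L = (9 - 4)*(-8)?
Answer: -40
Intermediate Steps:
L = -40 (L = 5*(-8) = -40)
t = -3
w(W) = 0 (w(W) = (W - W)*(2*W) = 0*(2*W) = 0)
v(J) = 0
v(3**3) + L = 0 - 40 = -40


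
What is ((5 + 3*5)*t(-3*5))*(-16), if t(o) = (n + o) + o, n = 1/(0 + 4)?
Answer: 9520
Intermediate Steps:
n = ¼ (n = 1/4 = ¼ ≈ 0.25000)
t(o) = ¼ + 2*o (t(o) = (¼ + o) + o = ¼ + 2*o)
((5 + 3*5)*t(-3*5))*(-16) = ((5 + 3*5)*(¼ + 2*(-3*5)))*(-16) = ((5 + 15)*(¼ + 2*(-15)))*(-16) = (20*(¼ - 30))*(-16) = (20*(-119/4))*(-16) = -595*(-16) = 9520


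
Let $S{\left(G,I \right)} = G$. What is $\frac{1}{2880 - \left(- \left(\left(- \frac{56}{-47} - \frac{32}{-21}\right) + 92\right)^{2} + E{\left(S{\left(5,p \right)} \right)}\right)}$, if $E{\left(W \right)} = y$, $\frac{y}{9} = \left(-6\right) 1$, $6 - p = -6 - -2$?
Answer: $\frac{974169}{11597470102} \approx 8.3998 \cdot 10^{-5}$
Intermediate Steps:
$p = 10$ ($p = 6 - \left(-6 - -2\right) = 6 - \left(-6 + 2\right) = 6 - -4 = 6 + 4 = 10$)
$y = -54$ ($y = 9 \left(\left(-6\right) 1\right) = 9 \left(-6\right) = -54$)
$E{\left(W \right)} = -54$
$\frac{1}{2880 - \left(- \left(\left(- \frac{56}{-47} - \frac{32}{-21}\right) + 92\right)^{2} + E{\left(S{\left(5,p \right)} \right)}\right)} = \frac{1}{2880 - \left(-54 - \left(\left(- \frac{56}{-47} - \frac{32}{-21}\right) + 92\right)^{2}\right)} = \frac{1}{2880 + \left(\left(\left(\left(-56\right) \left(- \frac{1}{47}\right) - - \frac{32}{21}\right) + 92\right)^{2} + 54\right)} = \frac{1}{2880 + \left(\left(\left(\frac{56}{47} + \frac{32}{21}\right) + 92\right)^{2} + 54\right)} = \frac{1}{2880 + \left(\left(\frac{2680}{987} + 92\right)^{2} + 54\right)} = \frac{1}{2880 + \left(\left(\frac{93484}{987}\right)^{2} + 54\right)} = \frac{1}{2880 + \left(\frac{8739258256}{974169} + 54\right)} = \frac{1}{2880 + \frac{8791863382}{974169}} = \frac{1}{\frac{11597470102}{974169}} = \frac{974169}{11597470102}$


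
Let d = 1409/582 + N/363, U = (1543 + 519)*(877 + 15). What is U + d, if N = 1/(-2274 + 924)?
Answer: 43715577412189/23767425 ≈ 1.8393e+6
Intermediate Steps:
N = -1/1350 (N = 1/(-1350) = -1/1350 ≈ -0.00074074)
U = 1839304 (U = 2062*892 = 1839304)
d = 57539989/23767425 (d = 1409/582 - 1/1350/363 = 1409*(1/582) - 1/1350*1/363 = 1409/582 - 1/490050 = 57539989/23767425 ≈ 2.4210)
U + d = 1839304 + 57539989/23767425 = 43715577412189/23767425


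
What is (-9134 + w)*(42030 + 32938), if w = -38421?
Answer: -3565103240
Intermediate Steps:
(-9134 + w)*(42030 + 32938) = (-9134 - 38421)*(42030 + 32938) = -47555*74968 = -3565103240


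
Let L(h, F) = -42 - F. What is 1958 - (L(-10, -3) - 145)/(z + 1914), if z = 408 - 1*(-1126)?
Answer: 843921/431 ≈ 1958.1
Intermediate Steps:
z = 1534 (z = 408 + 1126 = 1534)
1958 - (L(-10, -3) - 145)/(z + 1914) = 1958 - ((-42 - 1*(-3)) - 145)/(1534 + 1914) = 1958 - ((-42 + 3) - 145)/3448 = 1958 - (-39 - 145)/3448 = 1958 - (-184)/3448 = 1958 - 1*(-23/431) = 1958 + 23/431 = 843921/431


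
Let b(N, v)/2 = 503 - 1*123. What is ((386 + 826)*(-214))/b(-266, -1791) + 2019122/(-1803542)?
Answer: -29332225886/85668245 ≈ -342.39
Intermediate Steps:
b(N, v) = 760 (b(N, v) = 2*(503 - 1*123) = 2*(503 - 123) = 2*380 = 760)
((386 + 826)*(-214))/b(-266, -1791) + 2019122/(-1803542) = ((386 + 826)*(-214))/760 + 2019122/(-1803542) = (1212*(-214))*(1/760) + 2019122*(-1/1803542) = -259368*1/760 - 1009561/901771 = -32421/95 - 1009561/901771 = -29332225886/85668245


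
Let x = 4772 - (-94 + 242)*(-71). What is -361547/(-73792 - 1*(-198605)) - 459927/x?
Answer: -62929306811/1907142640 ≈ -32.997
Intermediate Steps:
x = 15280 (x = 4772 - 148*(-71) = 4772 - 1*(-10508) = 4772 + 10508 = 15280)
-361547/(-73792 - 1*(-198605)) - 459927/x = -361547/(-73792 - 1*(-198605)) - 459927/15280 = -361547/(-73792 + 198605) - 459927*1/15280 = -361547/124813 - 459927/15280 = -62929306811/1907142640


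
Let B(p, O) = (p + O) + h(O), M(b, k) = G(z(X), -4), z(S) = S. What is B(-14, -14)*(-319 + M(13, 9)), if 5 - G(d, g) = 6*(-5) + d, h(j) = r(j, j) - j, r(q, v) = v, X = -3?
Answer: 7868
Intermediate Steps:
h(j) = 0 (h(j) = j - j = 0)
G(d, g) = 35 - d (G(d, g) = 5 - (6*(-5) + d) = 5 - (-30 + d) = 5 + (30 - d) = 35 - d)
M(b, k) = 38 (M(b, k) = 35 - 1*(-3) = 35 + 3 = 38)
B(p, O) = O + p (B(p, O) = (p + O) + 0 = (O + p) + 0 = O + p)
B(-14, -14)*(-319 + M(13, 9)) = (-14 - 14)*(-319 + 38) = -28*(-281) = 7868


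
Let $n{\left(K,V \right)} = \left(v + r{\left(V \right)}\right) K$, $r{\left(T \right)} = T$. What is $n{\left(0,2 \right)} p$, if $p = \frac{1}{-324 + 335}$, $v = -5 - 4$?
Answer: $0$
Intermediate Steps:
$v = -9$ ($v = -5 - 4 = -9$)
$p = \frac{1}{11} \approx 0.090909$
$n{\left(K,V \right)} = K \left(-9 + V\right)$ ($n{\left(K,V \right)} = \left(-9 + V\right) K = K \left(-9 + V\right)$)
$n{\left(0,2 \right)} p = 0 \left(-9 + 2\right) \frac{1}{11} = 0 \left(-7\right) \frac{1}{11} = 0 \cdot \frac{1}{11} = 0$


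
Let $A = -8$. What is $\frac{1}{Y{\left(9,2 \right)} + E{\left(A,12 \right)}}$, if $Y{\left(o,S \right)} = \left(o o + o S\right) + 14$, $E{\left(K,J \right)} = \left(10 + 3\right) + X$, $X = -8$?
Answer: $\frac{1}{118} \approx 0.0084746$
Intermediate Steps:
$E{\left(K,J \right)} = 5$ ($E{\left(K,J \right)} = \left(10 + 3\right) - 8 = 13 - 8 = 5$)
$Y{\left(o,S \right)} = 14 + o^{2} + S o$ ($Y{\left(o,S \right)} = \left(o^{2} + S o\right) + 14 = 14 + o^{2} + S o$)
$\frac{1}{Y{\left(9,2 \right)} + E{\left(A,12 \right)}} = \frac{1}{\left(14 + 9^{2} + 2 \cdot 9\right) + 5} = \frac{1}{\left(14 + 81 + 18\right) + 5} = \frac{1}{113 + 5} = \frac{1}{118}$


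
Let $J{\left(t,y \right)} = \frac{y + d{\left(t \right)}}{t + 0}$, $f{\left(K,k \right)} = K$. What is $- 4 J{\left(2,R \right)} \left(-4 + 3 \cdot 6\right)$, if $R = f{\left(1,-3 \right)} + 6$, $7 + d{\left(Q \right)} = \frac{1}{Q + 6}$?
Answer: $- \frac{7}{2} \approx -3.5$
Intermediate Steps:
$d{\left(Q \right)} = -7 + \frac{1}{6 + Q}$ ($d{\left(Q \right)} = -7 + \frac{1}{Q + 6} = -7 + \frac{1}{6 + Q}$)
$R = 7$ ($R = 1 + 6 = 7$)
$J{\left(t,y \right)} = \frac{y + \frac{-41 - 7 t}{6 + t}}{t}$ ($J{\left(t,y \right)} = \frac{y + \frac{-41 - 7 t}{6 + t}}{t + 0} = \frac{y + \frac{-41 - 7 t}{6 + t}}{t}$)
$- 4 J{\left(2,R \right)} \left(-4 + 3 \cdot 6\right) = - 4 \frac{-41 - 14 + 7 \left(6 + 2\right)}{2 \left(6 + 2\right)} \left(-4 + 3 \cdot 6\right) = - 4 \frac{-41 - 14 + 7 \cdot 8}{2 \cdot 8} \left(-4 + 18\right) = - 4 \cdot \frac{1}{2} \cdot \frac{1}{8} \left(-41 - 14 + 56\right) 14 = - 4 \cdot \frac{1}{2} \cdot \frac{1}{8} \cdot 1 \cdot 14 = - 4 \cdot \frac{1}{16} \cdot 14 = \left(-4\right) \frac{7}{8} = - \frac{7}{2}$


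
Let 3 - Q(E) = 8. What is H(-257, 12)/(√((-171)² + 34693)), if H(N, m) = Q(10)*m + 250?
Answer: 95*√63934/31967 ≈ 0.75143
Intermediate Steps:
Q(E) = -5 (Q(E) = 3 - 1*8 = 3 - 8 = -5)
H(N, m) = 250 - 5*m (H(N, m) = -5*m + 250 = 250 - 5*m)
H(-257, 12)/(√((-171)² + 34693)) = (250 - 5*12)/(√((-171)² + 34693)) = (250 - 60)/(√(29241 + 34693)) = 190/(√63934) = 190*(√63934/63934) = 95*√63934/31967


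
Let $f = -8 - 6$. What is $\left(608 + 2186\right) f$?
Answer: $-39116$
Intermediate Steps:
$f = -14$
$\left(608 + 2186\right) f = \left(608 + 2186\right) \left(-14\right) = 2794 \left(-14\right) = -39116$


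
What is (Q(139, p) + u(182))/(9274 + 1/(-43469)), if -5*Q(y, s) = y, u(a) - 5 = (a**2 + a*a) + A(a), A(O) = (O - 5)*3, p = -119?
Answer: 2072732327/287951075 ≈ 7.1982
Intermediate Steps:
A(O) = -15 + 3*O (A(O) = (-5 + O)*3 = -15 + 3*O)
u(a) = -10 + 2*a**2 + 3*a (u(a) = 5 + ((a**2 + a*a) + (-15 + 3*a)) = 5 + ((a**2 + a**2) + (-15 + 3*a)) = 5 + (2*a**2 + (-15 + 3*a)) = 5 + (-15 + 2*a**2 + 3*a) = -10 + 2*a**2 + 3*a)
Q(y, s) = -y/5
(Q(139, p) + u(182))/(9274 + 1/(-43469)) = (-1/5*139 + (-10 + 2*182**2 + 3*182))/(9274 + 1/(-43469)) = (-139/5 + (-10 + 2*33124 + 546))/(9274 - 1/43469) = (-139/5 + (-10 + 66248 + 546))/(403131505/43469) = (-139/5 + 66784)*(43469/403131505) = (333781/5)*(43469/403131505) = 2072732327/287951075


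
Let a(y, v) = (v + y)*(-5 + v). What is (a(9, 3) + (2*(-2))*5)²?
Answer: 1936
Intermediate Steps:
a(y, v) = (-5 + v)*(v + y)
(a(9, 3) + (2*(-2))*5)² = ((3² - 5*3 - 5*9 + 3*9) + (2*(-2))*5)² = ((9 - 15 - 45 + 27) - 4*5)² = (-24 - 20)² = (-44)² = 1936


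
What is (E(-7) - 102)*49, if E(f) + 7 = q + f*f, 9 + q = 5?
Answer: -3136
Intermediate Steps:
q = -4 (q = -9 + 5 = -4)
E(f) = -11 + f**2 (E(f) = -7 + (-4 + f*f) = -7 + (-4 + f**2) = -11 + f**2)
(E(-7) - 102)*49 = ((-11 + (-7)**2) - 102)*49 = ((-11 + 49) - 102)*49 = (38 - 102)*49 = -64*49 = -3136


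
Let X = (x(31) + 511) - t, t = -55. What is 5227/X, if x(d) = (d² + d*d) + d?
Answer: 5227/2519 ≈ 2.0750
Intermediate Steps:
x(d) = d + 2*d² (x(d) = (d² + d²) + d = 2*d² + d = d + 2*d²)
X = 2519 (X = (31*(1 + 2*31) + 511) - 1*(-55) = (31*(1 + 62) + 511) + 55 = (31*63 + 511) + 55 = (1953 + 511) + 55 = 2464 + 55 = 2519)
5227/X = 5227/2519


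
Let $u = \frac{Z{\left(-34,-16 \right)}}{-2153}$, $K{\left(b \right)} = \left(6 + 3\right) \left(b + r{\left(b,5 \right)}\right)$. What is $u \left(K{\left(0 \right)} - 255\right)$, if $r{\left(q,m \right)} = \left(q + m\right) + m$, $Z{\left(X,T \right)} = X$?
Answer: $- \frac{5610}{2153} \approx -2.6057$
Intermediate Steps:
$r{\left(q,m \right)} = q + 2 m$ ($r{\left(q,m \right)} = \left(m + q\right) + m = q + 2 m$)
$K{\left(b \right)} = 90 + 18 b$ ($K{\left(b \right)} = \left(6 + 3\right) \left(b + \left(b + 2 \cdot 5\right)\right) = 9 \left(b + \left(b + 10\right)\right) = 9 \left(b + \left(10 + b\right)\right) = 9 \left(10 + 2 b\right) = 90 + 18 b$)
$u = \frac{34}{2153}$ ($u = - \frac{34}{-2153} = \left(-34\right) \left(- \frac{1}{2153}\right) = \frac{34}{2153} \approx 0.015792$)
$u \left(K{\left(0 \right)} - 255\right) = \frac{34 \left(\left(90 + 18 \cdot 0\right) - 255\right)}{2153} = \frac{34 \left(\left(90 + 0\right) - 255\right)}{2153} = \frac{34 \left(90 - 255\right)}{2153} = \frac{34}{2153} \left(-165\right) = - \frac{5610}{2153}$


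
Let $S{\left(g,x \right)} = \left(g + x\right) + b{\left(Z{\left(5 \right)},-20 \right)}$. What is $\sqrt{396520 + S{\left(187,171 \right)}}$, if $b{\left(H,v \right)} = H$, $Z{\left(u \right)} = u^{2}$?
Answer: $\sqrt{396903} \approx 630.0$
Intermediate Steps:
$S{\left(g,x \right)} = 25 + g + x$ ($S{\left(g,x \right)} = \left(g + x\right) + 5^{2} = \left(g + x\right) + 25 = 25 + g + x$)
$\sqrt{396520 + S{\left(187,171 \right)}} = \sqrt{396520 + \left(25 + 187 + 171\right)} = \sqrt{396520 + 383} = \sqrt{396903}$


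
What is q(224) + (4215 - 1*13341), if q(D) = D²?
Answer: 41050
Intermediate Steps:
q(224) + (4215 - 1*13341) = 224² + (4215 - 1*13341) = 50176 + (4215 - 13341) = 50176 - 9126 = 41050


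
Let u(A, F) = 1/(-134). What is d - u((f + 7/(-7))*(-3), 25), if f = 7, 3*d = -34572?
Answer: -1544215/134 ≈ -11524.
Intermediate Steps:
d = -11524 (d = (⅓)*(-34572) = -11524)
u(A, F) = -1/134
d - u((f + 7/(-7))*(-3), 25) = -11524 - 1*(-1/134) = -11524 + 1/134 = -1544215/134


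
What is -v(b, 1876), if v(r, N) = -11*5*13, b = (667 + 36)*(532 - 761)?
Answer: 715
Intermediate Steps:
b = -160987 (b = 703*(-229) = -160987)
v(r, N) = -715 (v(r, N) = -55*13 = -715)
-v(b, 1876) = -1*(-715) = 715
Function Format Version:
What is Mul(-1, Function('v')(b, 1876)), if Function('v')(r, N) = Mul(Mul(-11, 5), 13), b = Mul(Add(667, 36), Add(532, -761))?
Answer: 715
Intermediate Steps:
b = -160987 (b = Mul(703, -229) = -160987)
Function('v')(r, N) = -715 (Function('v')(r, N) = Mul(-55, 13) = -715)
Mul(-1, Function('v')(b, 1876)) = Mul(-1, -715) = 715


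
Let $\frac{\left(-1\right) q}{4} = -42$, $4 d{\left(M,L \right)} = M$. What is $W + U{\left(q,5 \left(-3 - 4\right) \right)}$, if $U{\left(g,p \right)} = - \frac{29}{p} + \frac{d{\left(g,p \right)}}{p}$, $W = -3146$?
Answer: $- \frac{110123}{35} \approx -3146.4$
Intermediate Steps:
$d{\left(M,L \right)} = \frac{M}{4}$
$q = 168$ ($q = \left(-4\right) \left(-42\right) = 168$)
$U{\left(g,p \right)} = - \frac{29}{p} + \frac{g}{4 p}$ ($U{\left(g,p \right)} = - \frac{29}{p} + \frac{\frac{1}{4} g}{p} = - \frac{29}{p} + \frac{g}{4 p}$)
$W + U{\left(q,5 \left(-3 - 4\right) \right)} = -3146 + \frac{-116 + 168}{4 \cdot 5 \left(-3 - 4\right)} = -3146 + \frac{1}{4} \frac{1}{5 \left(-7\right)} 52 = -3146 + \frac{1}{4} \frac{1}{-35} \cdot 52 = -3146 + \frac{1}{4} \left(- \frac{1}{35}\right) 52 = -3146 - \frac{13}{35} = - \frac{110123}{35}$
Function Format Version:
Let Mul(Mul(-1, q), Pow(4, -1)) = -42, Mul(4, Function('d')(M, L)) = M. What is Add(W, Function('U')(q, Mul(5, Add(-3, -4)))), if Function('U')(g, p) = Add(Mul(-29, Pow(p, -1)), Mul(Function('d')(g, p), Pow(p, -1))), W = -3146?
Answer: Rational(-110123, 35) ≈ -3146.4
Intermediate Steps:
Function('d')(M, L) = Mul(Rational(1, 4), M)
q = 168 (q = Mul(-4, -42) = 168)
Function('U')(g, p) = Add(Mul(-29, Pow(p, -1)), Mul(Rational(1, 4), g, Pow(p, -1))) (Function('U')(g, p) = Add(Mul(-29, Pow(p, -1)), Mul(Mul(Rational(1, 4), g), Pow(p, -1))) = Add(Mul(-29, Pow(p, -1)), Mul(Rational(1, 4), g, Pow(p, -1))))
Add(W, Function('U')(q, Mul(5, Add(-3, -4)))) = Add(-3146, Mul(Rational(1, 4), Pow(Mul(5, Add(-3, -4)), -1), Add(-116, 168))) = Add(-3146, Mul(Rational(1, 4), Pow(Mul(5, -7), -1), 52)) = Add(-3146, Mul(Rational(1, 4), Pow(-35, -1), 52)) = Add(-3146, Mul(Rational(1, 4), Rational(-1, 35), 52)) = Add(-3146, Rational(-13, 35)) = Rational(-110123, 35)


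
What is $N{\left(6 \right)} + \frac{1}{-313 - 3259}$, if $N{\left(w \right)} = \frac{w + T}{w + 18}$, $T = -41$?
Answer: $- \frac{31261}{21432} \approx -1.4586$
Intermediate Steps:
$N{\left(w \right)} = \frac{-41 + w}{18 + w}$ ($N{\left(w \right)} = \frac{w - 41}{w + 18} = \frac{-41 + w}{18 + w}$)
$N{\left(6 \right)} + \frac{1}{-313 - 3259} = \frac{-41 + 6}{18 + 6} + \frac{1}{-313 - 3259} = \frac{1}{24} \left(-35\right) + \frac{1}{-3572} = \frac{1}{24} \left(-35\right) - \frac{1}{3572} = - \frac{35}{24} - \frac{1}{3572} = - \frac{31261}{21432}$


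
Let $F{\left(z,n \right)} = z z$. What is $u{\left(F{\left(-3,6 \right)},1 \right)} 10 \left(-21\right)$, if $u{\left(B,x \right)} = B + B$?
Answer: $-3780$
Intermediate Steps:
$F{\left(z,n \right)} = z^{2}$
$u{\left(B,x \right)} = 2 B$
$u{\left(F{\left(-3,6 \right)},1 \right)} 10 \left(-21\right) = 2 \left(-3\right)^{2} \cdot 10 \left(-21\right) = 2 \cdot 9 \cdot 10 \left(-21\right) = 18 \cdot 10 \left(-21\right) = 180 \left(-21\right) = -3780$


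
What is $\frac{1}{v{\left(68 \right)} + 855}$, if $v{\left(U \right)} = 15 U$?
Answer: $\frac{1}{1875} \approx 0.00053333$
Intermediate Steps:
$\frac{1}{v{\left(68 \right)} + 855} = \frac{1}{15 \cdot 68 + 855} = \frac{1}{1020 + 855} = \frac{1}{1875}$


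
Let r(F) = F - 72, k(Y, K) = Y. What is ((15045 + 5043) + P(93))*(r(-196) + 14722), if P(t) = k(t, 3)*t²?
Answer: 11916528030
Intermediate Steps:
P(t) = t³ (P(t) = t*t² = t³)
r(F) = -72 + F
((15045 + 5043) + P(93))*(r(-196) + 14722) = ((15045 + 5043) + 93³)*((-72 - 196) + 14722) = (20088 + 804357)*(-268 + 14722) = 824445*14454 = 11916528030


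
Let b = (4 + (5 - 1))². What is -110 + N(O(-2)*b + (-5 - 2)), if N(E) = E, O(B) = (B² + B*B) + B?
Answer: 267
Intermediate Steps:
O(B) = B + 2*B² (O(B) = (B² + B²) + B = 2*B² + B = B + 2*B²)
b = 64 (b = (4 + 4)² = 8² = 64)
-110 + N(O(-2)*b + (-5 - 2)) = -110 + (-2*(1 + 2*(-2))*64 + (-5 - 2)) = -110 + (-2*(1 - 4)*64 - 7) = -110 + (-2*(-3)*64 - 7) = -110 + (6*64 - 7) = -110 + (384 - 7) = -110 + 377 = 267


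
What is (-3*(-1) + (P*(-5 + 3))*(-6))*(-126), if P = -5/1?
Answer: 7182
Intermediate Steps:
P = -5 (P = -5*1 = -5)
(-3*(-1) + (P*(-5 + 3))*(-6))*(-126) = (-3*(-1) - 5*(-5 + 3)*(-6))*(-126) = (3 - 5*(-2)*(-6))*(-126) = (3 + 10*(-6))*(-126) = (3 - 60)*(-126) = -57*(-126) = 7182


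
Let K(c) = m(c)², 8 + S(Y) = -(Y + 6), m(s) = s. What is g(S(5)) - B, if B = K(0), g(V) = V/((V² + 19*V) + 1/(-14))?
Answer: 266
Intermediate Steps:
S(Y) = -14 - Y (S(Y) = -8 - (Y + 6) = -8 - (6 + Y) = -8 + (-6 - Y) = -14 - Y)
K(c) = c²
g(V) = V/(-1/14 + V² + 19*V) (g(V) = V/((V² + 19*V) - 1/14) = V/(-1/14 + V² + 19*V))
B = 0 (B = 0² = 0)
g(S(5)) - B = 14*(-14 - 1*5)/(-1 + 14*(-14 - 1*5)² + 266*(-14 - 1*5)) - 1*0 = 14*(-14 - 5)/(-1 + 14*(-14 - 5)² + 266*(-14 - 5)) + 0 = 14*(-19)/(-1 + 14*(-19)² + 266*(-19)) + 0 = 14*(-19)/(-1 + 14*361 - 5054) + 0 = 14*(-19)/(-1 + 5054 - 5054) + 0 = 14*(-19)/(-1) + 0 = 14*(-19)*(-1) + 0 = 266 + 0 = 266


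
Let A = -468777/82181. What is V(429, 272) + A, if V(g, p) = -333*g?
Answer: -11740599894/82181 ≈ -1.4286e+5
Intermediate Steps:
A = -468777/82181 (A = -468777*1/82181 = -468777/82181 ≈ -5.7042)
V(429, 272) + A = -333*429 - 468777/82181 = -142857 - 468777/82181 = -11740599894/82181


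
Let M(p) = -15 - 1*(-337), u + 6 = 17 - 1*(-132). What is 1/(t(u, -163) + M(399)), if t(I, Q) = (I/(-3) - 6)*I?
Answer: -3/22057 ≈ -0.00013601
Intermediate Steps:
u = 143 (u = -6 + (17 - 1*(-132)) = -6 + (17 + 132) = -6 + 149 = 143)
M(p) = 322 (M(p) = -15 + 337 = 322)
t(I, Q) = I*(-6 - I/3) (t(I, Q) = (I*(-1/3) - 6)*I = (-I/3 - 6)*I = (-6 - I/3)*I = I*(-6 - I/3))
1/(t(u, -163) + M(399)) = 1/(-1/3*143*(18 + 143) + 322) = 1/(-1/3*143*161 + 322) = 1/(-23023/3 + 322) = 1/(-22057/3) = -3/22057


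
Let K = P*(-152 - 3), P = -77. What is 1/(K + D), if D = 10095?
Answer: 1/22030 ≈ 4.5393e-5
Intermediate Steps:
K = 11935 (K = -77*(-152 - 3) = -77*(-155) = 11935)
1/(K + D) = 1/(11935 + 10095) = 1/22030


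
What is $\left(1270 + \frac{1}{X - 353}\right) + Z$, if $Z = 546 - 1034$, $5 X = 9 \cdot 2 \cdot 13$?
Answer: $\frac{1197237}{1531} \approx 782.0$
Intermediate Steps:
$X = \frac{234}{5}$ ($X = \frac{9 \cdot 2 \cdot 13}{5} = \frac{18 \cdot 13}{5} = \frac{1}{5} \cdot 234 = \frac{234}{5} \approx 46.8$)
$Z = -488$
$\left(1270 + \frac{1}{X - 353}\right) + Z = \left(1270 + \frac{1}{\frac{234}{5} - 353}\right) - 488 = \left(1270 + \frac{1}{- \frac{1531}{5}}\right) - 488 = \left(1270 - \frac{5}{1531}\right) - 488 = \frac{1944365}{1531} - 488 = \frac{1197237}{1531}$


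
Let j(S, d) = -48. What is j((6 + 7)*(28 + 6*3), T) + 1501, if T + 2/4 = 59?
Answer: 1453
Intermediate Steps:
T = 117/2 (T = -½ + 59 = 117/2 ≈ 58.500)
j((6 + 7)*(28 + 6*3), T) + 1501 = -48 + 1501 = 1453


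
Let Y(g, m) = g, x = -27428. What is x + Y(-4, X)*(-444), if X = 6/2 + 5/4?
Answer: -25652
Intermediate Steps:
X = 17/4 (X = 6*(½) + 5*(¼) = 3 + 5/4 = 17/4 ≈ 4.2500)
x + Y(-4, X)*(-444) = -27428 - 4*(-444) = -27428 + 1776 = -25652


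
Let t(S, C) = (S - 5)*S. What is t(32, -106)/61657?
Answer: 864/61657 ≈ 0.014013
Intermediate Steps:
t(S, C) = S*(-5 + S) (t(S, C) = (-5 + S)*S = S*(-5 + S))
t(32, -106)/61657 = (32*(-5 + 32))/61657 = (32*27)*(1/61657) = 864*(1/61657) = 864/61657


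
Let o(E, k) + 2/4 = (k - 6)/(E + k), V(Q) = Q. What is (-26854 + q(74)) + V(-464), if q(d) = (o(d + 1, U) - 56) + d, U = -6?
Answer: -1255831/46 ≈ -27301.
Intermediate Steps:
o(E, k) = -1/2 + (-6 + k)/(E + k) (o(E, k) = -1/2 + (k - 6)/(E + k) = -1/2 + (-6 + k)/(E + k))
q(d) = -56 + d + (-19 - d)/(2*(-5 + d)) (q(d) = ((-12 - 6 - (d + 1))/(2*((d + 1) - 6)) - 56) + d = ((-12 - 6 - (1 + d))/(2*((1 + d) - 6)) - 56) + d = ((-12 - 6 + (-1 - d))/(2*(-5 + d)) - 56) + d = ((-19 - d)/(2*(-5 + d)) - 56) + d = (-56 + (-19 - d)/(2*(-5 + d))) + d = -56 + d + (-19 - d)/(2*(-5 + d)))
(-26854 + q(74)) + V(-464) = (-26854 + (541 - 123*74 + 2*74**2)/(2*(-5 + 74))) - 464 = (-26854 + (1/2)*(541 - 9102 + 2*5476)/69) - 464 = (-26854 + (1/2)*(1/69)*(541 - 9102 + 10952)) - 464 = (-26854 + (1/2)*(1/69)*2391) - 464 = (-26854 + 797/46) - 464 = -1234487/46 - 464 = -1255831/46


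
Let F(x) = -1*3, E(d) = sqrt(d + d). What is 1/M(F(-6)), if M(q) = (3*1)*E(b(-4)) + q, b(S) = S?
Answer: -1/27 - 2*I*sqrt(2)/27 ≈ -0.037037 - 0.10476*I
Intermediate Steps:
E(d) = sqrt(2)*sqrt(d) (E(d) = sqrt(2*d) = sqrt(2)*sqrt(d))
F(x) = -3
M(q) = q + 6*I*sqrt(2) (M(q) = (3*1)*(sqrt(2)*sqrt(-4)) + q = 3*(sqrt(2)*(2*I)) + q = 3*(2*I*sqrt(2)) + q = 6*I*sqrt(2) + q = q + 6*I*sqrt(2))
1/M(F(-6)) = 1/(-3 + 6*I*sqrt(2))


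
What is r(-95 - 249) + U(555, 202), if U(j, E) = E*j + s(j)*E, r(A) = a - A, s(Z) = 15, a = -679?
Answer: 114805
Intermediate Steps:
r(A) = -679 - A
U(j, E) = 15*E + E*j (U(j, E) = E*j + 15*E = 15*E + E*j)
r(-95 - 249) + U(555, 202) = (-679 - (-95 - 249)) + 202*(15 + 555) = (-679 - 1*(-344)) + 202*570 = (-679 + 344) + 115140 = -335 + 115140 = 114805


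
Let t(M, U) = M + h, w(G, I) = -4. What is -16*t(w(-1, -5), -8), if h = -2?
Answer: 96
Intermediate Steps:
t(M, U) = -2 + M (t(M, U) = M - 2 = -2 + M)
-16*t(w(-1, -5), -8) = -16*(-2 - 4) = -16*(-6) = 96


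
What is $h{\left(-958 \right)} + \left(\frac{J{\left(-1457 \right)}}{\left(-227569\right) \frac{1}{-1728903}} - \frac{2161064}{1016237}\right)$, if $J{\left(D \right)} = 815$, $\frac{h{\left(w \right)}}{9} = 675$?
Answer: $\frac{2836372025162524}{231264037853} \approx 12265.0$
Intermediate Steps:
$h{\left(w \right)} = 6075$ ($h{\left(w \right)} = 9 \cdot 675 = 6075$)
$h{\left(-958 \right)} + \left(\frac{J{\left(-1457 \right)}}{\left(-227569\right) \frac{1}{-1728903}} - \frac{2161064}{1016237}\right) = 6075 + \left(\frac{815}{\left(-227569\right) \frac{1}{-1728903}} - \frac{2161064}{1016237}\right) = 6075 + \left(\frac{815}{\left(-227569\right) \left(- \frac{1}{1728903}\right)} - \frac{2161064}{1016237}\right) = 6075 - \left(\frac{2161064}{1016237} - \frac{815}{\frac{227569}{1728903}}\right) = 6075 + \left(815 \cdot \frac{1728903}{227569} - \frac{2161064}{1016237}\right) = 6075 + \left(\frac{1409055945}{227569} - \frac{2161064}{1016237}\right) = 6075 + \frac{1431442995205549}{231264037853} = \frac{2836372025162524}{231264037853}$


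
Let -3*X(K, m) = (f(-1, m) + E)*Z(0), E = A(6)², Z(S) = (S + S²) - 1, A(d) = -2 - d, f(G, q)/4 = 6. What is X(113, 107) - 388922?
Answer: -1166678/3 ≈ -3.8889e+5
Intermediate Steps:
f(G, q) = 24 (f(G, q) = 4*6 = 24)
Z(S) = -1 + S + S²
E = 64 (E = (-2 - 1*6)² = (-2 - 6)² = (-8)² = 64)
X(K, m) = 88/3 (X(K, m) = -(24 + 64)*(-1 + 0 + 0²)/3 = -88*(-1 + 0 + 0)/3 = -88*(-1)/3 = -⅓*(-88) = 88/3)
X(113, 107) - 388922 = 88/3 - 388922 = -1166678/3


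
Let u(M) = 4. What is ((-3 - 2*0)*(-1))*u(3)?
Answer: 12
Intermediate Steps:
((-3 - 2*0)*(-1))*u(3) = ((-3 - 2*0)*(-1))*4 = ((-3 + 0)*(-1))*4 = -3*(-1)*4 = 3*4 = 12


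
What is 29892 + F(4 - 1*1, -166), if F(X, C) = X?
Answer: 29895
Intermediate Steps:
29892 + F(4 - 1*1, -166) = 29892 + (4 - 1*1) = 29892 + (4 - 1) = 29892 + 3 = 29895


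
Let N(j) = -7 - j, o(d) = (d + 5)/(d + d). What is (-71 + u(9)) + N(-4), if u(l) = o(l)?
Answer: -659/9 ≈ -73.222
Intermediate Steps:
o(d) = (5 + d)/(2*d) (o(d) = (5 + d)/((2*d)) = (5 + d)*(1/(2*d)) = (5 + d)/(2*d))
u(l) = (5 + l)/(2*l)
(-71 + u(9)) + N(-4) = (-71 + (½)*(5 + 9)/9) + (-7 - 1*(-4)) = (-71 + (½)*(⅑)*14) + (-7 + 4) = (-71 + 7/9) - 3 = -632/9 - 3 = -659/9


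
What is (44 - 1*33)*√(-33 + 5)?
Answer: 22*I*√7 ≈ 58.207*I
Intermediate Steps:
(44 - 1*33)*√(-33 + 5) = (44 - 33)*√(-28) = 11*(2*I*√7) = 22*I*√7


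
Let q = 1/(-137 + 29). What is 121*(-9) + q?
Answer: -117613/108 ≈ -1089.0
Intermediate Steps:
q = -1/108 (q = 1/(-108) = -1/108 ≈ -0.0092593)
121*(-9) + q = 121*(-9) - 1/108 = -1089 - 1/108 = -117613/108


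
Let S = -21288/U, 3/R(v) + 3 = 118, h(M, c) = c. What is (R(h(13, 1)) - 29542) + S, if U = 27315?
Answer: -1237339135/41883 ≈ -29543.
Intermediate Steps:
R(v) = 3/115 (R(v) = 3/(-3 + 118) = 3/115)
S = -7096/9105 (S = -21288/27315 = -21288*1/27315 = -7096/9105 ≈ -0.77935)
(R(h(13, 1)) - 29542) + S = (3/115 - 29542) - 7096/9105 = -3397327/115 - 7096/9105 = -1237339135/41883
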